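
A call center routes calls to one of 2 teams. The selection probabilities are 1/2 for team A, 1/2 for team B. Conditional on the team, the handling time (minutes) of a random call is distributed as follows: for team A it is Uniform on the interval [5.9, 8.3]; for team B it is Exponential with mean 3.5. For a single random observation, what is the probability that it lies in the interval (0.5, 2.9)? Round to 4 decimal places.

0.2151

Conditional on each team, P(0.5 < X < 2.9): A: 0; B: 0.430205.
By total probability, P(0.5 < X < 2.9) = 0.5·0 + 0.5·0.430205 = 0.215103.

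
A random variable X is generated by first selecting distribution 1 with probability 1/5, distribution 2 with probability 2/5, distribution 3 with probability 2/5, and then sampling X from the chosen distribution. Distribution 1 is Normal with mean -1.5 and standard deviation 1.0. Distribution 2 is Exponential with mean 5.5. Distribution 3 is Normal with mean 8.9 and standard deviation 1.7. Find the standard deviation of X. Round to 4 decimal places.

Per component, 1: μ=-1.5, E[X²]=3.25; 2: μ=5.5, E[X²]=60.5; 3: μ=8.9, E[X²]=82.1.
E[X] = 0.2·-1.5 + 0.4·5.5 + 0.4·8.9 = 5.46.
E[X²] = 0.2·3.25 + 0.4·60.5 + 0.4·82.1 = 57.69.
Var(X) = E[X²] − (E[X])² = 57.69 − 29.8116 = 27.8784.
SD(X) = √27.8784 = 5.28.

5.2800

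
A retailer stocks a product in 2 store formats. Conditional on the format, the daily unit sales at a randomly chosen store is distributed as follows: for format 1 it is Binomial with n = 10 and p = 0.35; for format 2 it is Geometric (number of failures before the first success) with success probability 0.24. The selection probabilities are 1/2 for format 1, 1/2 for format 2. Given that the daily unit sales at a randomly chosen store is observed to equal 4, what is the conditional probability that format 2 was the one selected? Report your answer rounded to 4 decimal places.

0.2520

Likelihoods P(X=4 | ·): 1: 0.237668; 2: 0.0800692.
Posterior ∝ prior × likelihood. Numerator for 2: 0.5·0.0800692 = 0.0400346.
Normalizing constant: 0.5·0.237668 + 0.5·0.0800692 = 0.158869.
P(2 | observation) = 0.0400346 / 0.158869 = 0.251998.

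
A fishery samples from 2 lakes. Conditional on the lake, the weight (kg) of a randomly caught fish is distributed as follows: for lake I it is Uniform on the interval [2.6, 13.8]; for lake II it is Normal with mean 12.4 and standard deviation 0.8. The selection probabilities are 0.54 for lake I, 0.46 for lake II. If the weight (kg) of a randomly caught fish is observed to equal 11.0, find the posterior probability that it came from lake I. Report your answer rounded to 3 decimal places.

Likelihoods f(11.0 | ·): I: 0.0892857; II: 0.107847.
Posterior ∝ prior × likelihood. Numerator for I: 0.54·0.0892857 = 0.0482143.
Normalizing constant: 0.54·0.0892857 + 0.46·0.107847 = 0.0978237.
P(I | observation) = 0.0482143 / 0.0978237 = 0.492869.

0.493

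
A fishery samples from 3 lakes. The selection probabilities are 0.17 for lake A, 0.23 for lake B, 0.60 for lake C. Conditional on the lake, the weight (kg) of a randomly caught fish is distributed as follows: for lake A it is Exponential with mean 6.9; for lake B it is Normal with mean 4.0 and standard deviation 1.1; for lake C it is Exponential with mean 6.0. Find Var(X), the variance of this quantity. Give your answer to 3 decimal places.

30.935

Per component, A: μ=6.9, E[X²]=95.22; B: μ=4, E[X²]=17.21; C: μ=6, E[X²]=72.
E[X] = 0.17·6.9 + 0.23·4 + 0.6·6 = 5.693.
E[X²] = 0.17·95.22 + 0.23·17.21 + 0.6·72 = 63.3457.
Var(X) = E[X²] − (E[X])² = 63.3457 − 32.4102 = 30.9355.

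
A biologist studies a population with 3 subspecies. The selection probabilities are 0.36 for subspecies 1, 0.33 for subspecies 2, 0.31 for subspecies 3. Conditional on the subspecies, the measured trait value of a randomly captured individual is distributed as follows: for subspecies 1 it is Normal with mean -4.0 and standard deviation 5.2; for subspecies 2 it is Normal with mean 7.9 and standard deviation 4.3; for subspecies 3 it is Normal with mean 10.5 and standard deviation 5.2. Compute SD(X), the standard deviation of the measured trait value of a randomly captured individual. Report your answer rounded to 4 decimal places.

8.0745

Per component, 1: μ=-4, E[X²]=43.04; 2: μ=7.9, E[X²]=80.9; 3: μ=10.5, E[X²]=137.29.
E[X] = 0.36·-4 + 0.33·7.9 + 0.31·10.5 = 4.422.
E[X²] = 0.36·43.04 + 0.33·80.9 + 0.31·137.29 = 84.7513.
Var(X) = E[X²] − (E[X])² = 84.7513 − 19.5541 = 65.1972.
SD(X) = √65.1972 = 8.07448.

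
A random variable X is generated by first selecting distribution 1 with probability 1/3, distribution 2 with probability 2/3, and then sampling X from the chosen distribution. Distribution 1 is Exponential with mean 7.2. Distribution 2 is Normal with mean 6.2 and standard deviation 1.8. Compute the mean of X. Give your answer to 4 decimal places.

Component means — 1: 7.2; 2: 6.2.
E[X] = 0.333333·7.2 + 0.666667·6.2 = 6.53333.

6.5333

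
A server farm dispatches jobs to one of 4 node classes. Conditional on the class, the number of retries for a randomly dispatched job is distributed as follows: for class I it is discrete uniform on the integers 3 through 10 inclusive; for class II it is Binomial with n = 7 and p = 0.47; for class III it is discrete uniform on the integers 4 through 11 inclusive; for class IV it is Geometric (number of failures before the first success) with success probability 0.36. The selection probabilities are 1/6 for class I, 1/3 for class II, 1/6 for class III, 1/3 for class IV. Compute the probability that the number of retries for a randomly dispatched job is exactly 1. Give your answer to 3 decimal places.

0.101

Conditional on each class, P(X = 1): I: 0; II: 0.0729207; III: 0; IV: 0.2304.
By total probability, P(X = 1) = 0.166667·0 + 0.333333·0.0729207 + 0.166667·0 + 0.333333·0.2304 = 0.101107.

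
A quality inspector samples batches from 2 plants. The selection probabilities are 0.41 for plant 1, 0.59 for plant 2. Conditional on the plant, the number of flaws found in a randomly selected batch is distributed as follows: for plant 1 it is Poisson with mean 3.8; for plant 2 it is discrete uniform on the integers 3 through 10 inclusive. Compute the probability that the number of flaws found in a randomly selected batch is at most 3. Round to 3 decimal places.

0.268

Conditional on each plant, P(X ≤ 3): 1: 0.473485; 2: 0.125.
By total probability, P(X ≤ 3) = 0.41·0.473485 + 0.59·0.125 = 0.267879.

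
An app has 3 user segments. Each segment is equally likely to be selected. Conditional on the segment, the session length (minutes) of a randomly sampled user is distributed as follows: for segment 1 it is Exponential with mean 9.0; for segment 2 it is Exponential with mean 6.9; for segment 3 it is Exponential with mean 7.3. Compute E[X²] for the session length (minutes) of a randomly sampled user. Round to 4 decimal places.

For each component E[X²] = Var + (mean)², giving 1: 162; 2: 95.22; 3: 106.58.
Overall E[X²] = 0.333333·162 + 0.333333·95.22 + 0.333333·106.58 = 121.267.

121.2667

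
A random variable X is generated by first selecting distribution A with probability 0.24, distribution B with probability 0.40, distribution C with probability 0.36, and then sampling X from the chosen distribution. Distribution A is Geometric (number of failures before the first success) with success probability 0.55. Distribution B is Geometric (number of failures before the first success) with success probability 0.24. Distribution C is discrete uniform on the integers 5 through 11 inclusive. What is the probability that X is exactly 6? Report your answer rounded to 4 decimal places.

0.0710

Conditional on each component, P(X = 6): A: 0.00456707; B: 0.046248; C: 0.142857.
By total probability, P(X = 6) = 0.24·0.00456707 + 0.4·0.046248 + 0.36·0.142857 = 0.0710239.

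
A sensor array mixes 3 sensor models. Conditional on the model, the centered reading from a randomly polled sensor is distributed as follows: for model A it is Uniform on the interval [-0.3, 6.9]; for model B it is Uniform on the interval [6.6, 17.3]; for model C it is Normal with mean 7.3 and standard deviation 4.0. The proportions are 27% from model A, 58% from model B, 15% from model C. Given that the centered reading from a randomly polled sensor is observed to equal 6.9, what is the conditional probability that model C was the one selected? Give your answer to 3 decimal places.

Likelihoods f(6.9 | ·): A: 0.138889; B: 0.0934579; C: 0.0992381.
Posterior ∝ prior × likelihood. Numerator for C: 0.15·0.0992381 = 0.0148857.
Normalizing constant: 0.27·0.138889 + 0.58·0.0934579 + 0.15·0.0992381 = 0.106591.
P(C | observation) = 0.0148857 / 0.106591 = 0.139652.

0.140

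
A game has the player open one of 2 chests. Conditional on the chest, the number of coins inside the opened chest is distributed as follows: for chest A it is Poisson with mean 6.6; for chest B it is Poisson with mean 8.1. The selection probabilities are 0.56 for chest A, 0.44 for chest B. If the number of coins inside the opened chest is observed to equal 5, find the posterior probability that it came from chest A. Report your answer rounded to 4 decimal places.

Likelihoods P(X=5 | ·): A: 0.141969; B: 0.088198.
Posterior ∝ prior × likelihood. Numerator for A: 0.56·0.141969 = 0.0795029.
Normalizing constant: 0.56·0.141969 + 0.44·0.088198 = 0.11831.
P(A | observation) = 0.0795029 / 0.11831 = 0.671988.

0.6720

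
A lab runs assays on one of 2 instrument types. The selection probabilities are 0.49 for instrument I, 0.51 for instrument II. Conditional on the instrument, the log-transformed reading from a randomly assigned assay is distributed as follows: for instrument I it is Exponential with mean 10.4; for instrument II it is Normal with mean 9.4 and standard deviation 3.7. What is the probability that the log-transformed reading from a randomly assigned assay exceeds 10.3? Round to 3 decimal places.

0.388

Conditional on each instrument, P(X > 10.3): I: 0.371434; II: 0.403908.
By total probability, P(X > 10.3) = 0.49·0.371434 + 0.51·0.403908 = 0.387996.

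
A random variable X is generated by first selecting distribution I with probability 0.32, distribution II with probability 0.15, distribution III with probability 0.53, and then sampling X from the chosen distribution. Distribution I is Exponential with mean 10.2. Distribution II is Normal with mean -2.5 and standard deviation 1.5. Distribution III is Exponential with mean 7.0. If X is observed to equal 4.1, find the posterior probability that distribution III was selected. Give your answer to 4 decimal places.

0.6676

Likelihoods f(4.1 | ·): I: 0.0655889; II: 1.66283e-05; III: 0.0795297.
Posterior ∝ prior × likelihood. Numerator for III: 0.53·0.0795297 = 0.0421508.
Normalizing constant: 0.32·0.0655889 + 0.15·1.66283e-05 + 0.53·0.0795297 = 0.0631417.
P(III | observation) = 0.0421508 / 0.0631417 = 0.667558.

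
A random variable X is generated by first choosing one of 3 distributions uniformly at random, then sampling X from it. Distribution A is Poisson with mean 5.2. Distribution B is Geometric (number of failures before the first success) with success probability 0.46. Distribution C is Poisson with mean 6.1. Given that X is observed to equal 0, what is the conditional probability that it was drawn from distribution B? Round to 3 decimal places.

0.983

Likelihoods P(X=0 | ·): A: 0.00551656; B: 0.46; C: 0.00224287.
Posterior ∝ prior × likelihood. Numerator for B: 0.333333·0.46 = 0.153333.
Normalizing constant: 0.333333·0.00551656 + 0.333333·0.46 + 0.333333·0.00224287 = 0.15592.
P(B | observation) = 0.153333 / 0.15592 = 0.983411.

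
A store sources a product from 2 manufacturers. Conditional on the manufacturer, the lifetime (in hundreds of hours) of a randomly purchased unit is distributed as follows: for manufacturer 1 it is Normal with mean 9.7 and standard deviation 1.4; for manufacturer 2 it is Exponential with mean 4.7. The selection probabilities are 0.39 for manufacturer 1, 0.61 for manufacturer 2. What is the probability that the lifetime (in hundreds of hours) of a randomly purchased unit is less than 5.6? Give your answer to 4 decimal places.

Conditional on each manufacturer, P(X < 5.6): 1: 0.00170262; 2: 0.696231.
By total probability, P(X < 5.6) = 0.39·0.00170262 + 0.61·0.696231 = 0.425365.

0.4254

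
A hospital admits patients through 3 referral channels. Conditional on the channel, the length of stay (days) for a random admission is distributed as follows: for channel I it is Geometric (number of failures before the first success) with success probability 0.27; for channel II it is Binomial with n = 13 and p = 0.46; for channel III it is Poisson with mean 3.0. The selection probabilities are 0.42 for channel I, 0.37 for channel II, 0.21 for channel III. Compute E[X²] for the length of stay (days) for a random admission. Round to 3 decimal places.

24.222

For each component E[X²] = Var + (mean)², giving I: 17.3237; II: 38.9896; III: 12.
Overall E[X²] = 0.42·17.3237 + 0.37·38.9896 + 0.21·12 = 24.2221.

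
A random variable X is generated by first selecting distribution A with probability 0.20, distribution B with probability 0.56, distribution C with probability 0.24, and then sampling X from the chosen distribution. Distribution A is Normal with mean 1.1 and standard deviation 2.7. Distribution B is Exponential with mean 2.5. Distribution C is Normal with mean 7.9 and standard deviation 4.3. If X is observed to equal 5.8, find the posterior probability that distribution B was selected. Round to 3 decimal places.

Likelihoods f(5.8 | ·): A: 0.0324752; B: 0.0393094; C: 0.0823475.
Posterior ∝ prior × likelihood. Numerator for B: 0.56·0.0393094 = 0.0220133.
Normalizing constant: 0.2·0.0324752 + 0.56·0.0393094 + 0.24·0.0823475 = 0.0482717.
P(B | observation) = 0.0220133 / 0.0482717 = 0.456029.

0.456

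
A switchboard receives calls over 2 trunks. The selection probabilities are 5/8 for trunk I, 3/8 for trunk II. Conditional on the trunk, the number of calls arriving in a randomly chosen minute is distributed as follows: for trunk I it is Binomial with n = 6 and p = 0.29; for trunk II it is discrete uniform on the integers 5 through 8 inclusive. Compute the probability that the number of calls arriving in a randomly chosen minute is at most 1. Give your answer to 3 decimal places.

0.276

Conditional on each trunk, P(X ≤ 1): I: 0.442036; II: 0.
By total probability, P(X ≤ 1) = 0.625·0.442036 + 0.375·0 = 0.276273.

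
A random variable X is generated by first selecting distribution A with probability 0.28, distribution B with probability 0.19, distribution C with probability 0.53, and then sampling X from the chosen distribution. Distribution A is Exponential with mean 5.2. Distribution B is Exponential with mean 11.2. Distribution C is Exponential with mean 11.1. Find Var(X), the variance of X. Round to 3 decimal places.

Per component, A: μ=5.2, E[X²]=54.08; B: μ=11.2, E[X²]=250.88; C: μ=11.1, E[X²]=246.42.
E[X] = 0.28·5.2 + 0.19·11.2 + 0.53·11.1 = 9.467.
E[X²] = 0.28·54.08 + 0.19·250.88 + 0.53·246.42 = 193.412.
Var(X) = E[X²] − (E[X])² = 193.412 − 89.6241 = 103.788.

103.788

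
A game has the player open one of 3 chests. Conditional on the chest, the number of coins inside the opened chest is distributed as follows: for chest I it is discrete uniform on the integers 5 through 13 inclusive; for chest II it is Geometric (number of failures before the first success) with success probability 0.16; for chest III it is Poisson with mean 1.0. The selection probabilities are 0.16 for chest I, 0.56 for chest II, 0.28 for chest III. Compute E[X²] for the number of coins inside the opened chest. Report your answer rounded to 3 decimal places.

For each component E[X²] = Var + (mean)², giving I: 87.6667; II: 60.375; III: 2.
Overall E[X²] = 0.16·87.6667 + 0.56·60.375 + 0.28·2 = 48.3967.

48.397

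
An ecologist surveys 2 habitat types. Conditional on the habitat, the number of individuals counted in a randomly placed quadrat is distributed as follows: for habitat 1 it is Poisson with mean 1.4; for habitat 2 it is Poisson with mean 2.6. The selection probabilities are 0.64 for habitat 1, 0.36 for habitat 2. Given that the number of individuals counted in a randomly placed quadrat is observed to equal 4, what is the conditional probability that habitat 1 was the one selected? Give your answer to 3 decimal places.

Likelihoods P(X=4 | ·): 1: 0.039472; 2: 0.141422.
Posterior ∝ prior × likelihood. Numerator for 1: 0.64·0.039472 = 0.0252621.
Normalizing constant: 0.64·0.039472 + 0.36·0.141422 = 0.0761739.
P(1 | observation) = 0.0252621 / 0.0761739 = 0.331637.

0.332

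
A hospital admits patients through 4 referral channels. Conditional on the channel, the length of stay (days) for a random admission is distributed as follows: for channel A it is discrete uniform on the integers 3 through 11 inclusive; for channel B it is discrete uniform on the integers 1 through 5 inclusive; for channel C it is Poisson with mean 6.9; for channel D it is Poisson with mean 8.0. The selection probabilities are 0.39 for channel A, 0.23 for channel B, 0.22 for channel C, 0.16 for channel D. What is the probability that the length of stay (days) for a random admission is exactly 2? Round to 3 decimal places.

0.053

Conditional on each channel, P(X = 2): A: 0; B: 0.2; C: 0.0239903; D: 0.0107348.
By total probability, P(X = 2) = 0.39·0 + 0.23·0.2 + 0.22·0.0239903 + 0.16·0.0107348 = 0.0529954.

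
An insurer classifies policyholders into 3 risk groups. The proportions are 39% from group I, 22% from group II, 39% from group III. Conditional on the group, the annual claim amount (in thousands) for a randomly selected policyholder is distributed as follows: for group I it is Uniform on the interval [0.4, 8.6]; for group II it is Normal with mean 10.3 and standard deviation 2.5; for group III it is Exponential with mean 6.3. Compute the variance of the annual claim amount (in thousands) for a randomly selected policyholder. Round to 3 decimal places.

23.791

Per component, I: μ=4.5, E[X²]=25.8533; II: μ=10.3, E[X²]=112.34; III: μ=6.3, E[X²]=79.38.
E[X] = 0.39·4.5 + 0.22·10.3 + 0.39·6.3 = 6.478.
E[X²] = 0.39·25.8533 + 0.22·112.34 + 0.39·79.38 = 65.7558.
Var(X) = E[X²] − (E[X])² = 65.7558 − 41.9645 = 23.7913.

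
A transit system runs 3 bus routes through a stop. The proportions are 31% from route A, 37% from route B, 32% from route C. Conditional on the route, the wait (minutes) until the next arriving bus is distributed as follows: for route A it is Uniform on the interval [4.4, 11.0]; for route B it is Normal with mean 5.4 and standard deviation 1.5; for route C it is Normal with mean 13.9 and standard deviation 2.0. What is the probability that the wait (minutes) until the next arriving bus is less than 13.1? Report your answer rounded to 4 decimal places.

Conditional on each route, P(X < 13.1): A: 1; B: 1; C: 0.344578.
By total probability, P(X < 13.1) = 0.31·1 + 0.37·1 + 0.32·0.344578 = 0.790265.

0.7903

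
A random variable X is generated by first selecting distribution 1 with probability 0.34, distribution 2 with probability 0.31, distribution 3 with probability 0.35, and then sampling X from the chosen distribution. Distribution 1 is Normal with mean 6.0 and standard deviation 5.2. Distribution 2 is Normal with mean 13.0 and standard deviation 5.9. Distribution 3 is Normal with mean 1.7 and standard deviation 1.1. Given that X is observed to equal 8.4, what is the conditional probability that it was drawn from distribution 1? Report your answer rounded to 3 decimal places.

0.603

Likelihoods f(8.4 | ·): 1: 0.0689685; 2: 0.0498954; 3: 3.18812e-09.
Posterior ∝ prior × likelihood. Numerator for 1: 0.34·0.0689685 = 0.0234493.
Normalizing constant: 0.34·0.0689685 + 0.31·0.0498954 + 0.35·3.18812e-09 = 0.0389168.
P(1 | observation) = 0.0234493 / 0.0389168 = 0.602548.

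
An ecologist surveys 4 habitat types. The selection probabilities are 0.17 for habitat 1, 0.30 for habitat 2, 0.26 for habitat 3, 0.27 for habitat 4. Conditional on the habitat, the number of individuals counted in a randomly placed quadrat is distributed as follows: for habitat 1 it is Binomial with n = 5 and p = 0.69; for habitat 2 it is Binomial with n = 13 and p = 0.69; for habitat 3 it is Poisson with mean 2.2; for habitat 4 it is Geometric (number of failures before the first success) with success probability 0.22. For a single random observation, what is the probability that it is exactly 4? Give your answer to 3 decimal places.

0.111

Conditional on each habitat, P(X = 4): 1: 0.35134; 2: 0.00428507; 3: 0.108151; 4: 0.0814331.
By total probability, P(X = 4) = 0.17·0.35134 + 0.3·0.00428507 + 0.26·0.108151 + 0.27·0.0814331 = 0.11112.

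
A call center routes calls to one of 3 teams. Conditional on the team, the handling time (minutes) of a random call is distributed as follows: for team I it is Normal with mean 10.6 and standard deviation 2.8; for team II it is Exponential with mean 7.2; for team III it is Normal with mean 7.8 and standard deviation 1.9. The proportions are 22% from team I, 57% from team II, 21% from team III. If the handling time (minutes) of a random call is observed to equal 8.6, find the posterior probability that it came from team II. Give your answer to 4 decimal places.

0.2706

Likelihoods f(8.6 | ·): I: 0.110398; II: 0.0420656; III: 0.192158.
Posterior ∝ prior × likelihood. Numerator for II: 0.57·0.0420656 = 0.0239774.
Normalizing constant: 0.22·0.110398 + 0.57·0.0420656 + 0.21·0.192158 = 0.0886183.
P(II | observation) = 0.0239774 / 0.0886183 = 0.270569.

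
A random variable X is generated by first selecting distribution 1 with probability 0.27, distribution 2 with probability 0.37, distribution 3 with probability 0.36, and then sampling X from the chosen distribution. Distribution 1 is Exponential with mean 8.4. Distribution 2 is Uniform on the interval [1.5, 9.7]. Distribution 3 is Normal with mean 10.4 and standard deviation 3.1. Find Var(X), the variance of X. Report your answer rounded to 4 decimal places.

28.8250

Per component, 1: μ=8.4, E[X²]=141.12; 2: μ=5.6, E[X²]=36.9633; 3: μ=10.4, E[X²]=117.77.
E[X] = 0.27·8.4 + 0.37·5.6 + 0.36·10.4 = 8.084.
E[X²] = 0.27·141.12 + 0.37·36.9633 + 0.36·117.77 = 94.176.
Var(X) = E[X²] − (E[X])² = 94.176 − 65.3511 = 28.825.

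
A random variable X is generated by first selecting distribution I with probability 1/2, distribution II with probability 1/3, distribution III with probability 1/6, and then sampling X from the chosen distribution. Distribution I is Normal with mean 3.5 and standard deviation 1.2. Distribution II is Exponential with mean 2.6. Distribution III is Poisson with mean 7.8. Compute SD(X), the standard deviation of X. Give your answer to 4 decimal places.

2.7297

Per component, I: μ=3.5, E[X²]=13.69; II: μ=2.6, E[X²]=13.52; III: μ=7.8, E[X²]=68.64.
E[X] = 0.5·3.5 + 0.333333·2.6 + 0.166667·7.8 = 3.91667.
E[X²] = 0.5·13.69 + 0.333333·13.52 + 0.166667·68.64 = 22.7917.
Var(X) = E[X²] − (E[X])² = 22.7917 − 15.3403 = 7.45139.
SD(X) = √7.45139 = 2.72972.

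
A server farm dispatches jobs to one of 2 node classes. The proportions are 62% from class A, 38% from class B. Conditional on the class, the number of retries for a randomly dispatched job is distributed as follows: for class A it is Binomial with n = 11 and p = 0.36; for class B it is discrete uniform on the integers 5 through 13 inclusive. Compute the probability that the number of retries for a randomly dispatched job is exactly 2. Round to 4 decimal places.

0.0796

Conditional on each class, P(X = 2): A: 0.128407; B: 0.
By total probability, P(X = 2) = 0.62·0.128407 + 0.38·0 = 0.0796121.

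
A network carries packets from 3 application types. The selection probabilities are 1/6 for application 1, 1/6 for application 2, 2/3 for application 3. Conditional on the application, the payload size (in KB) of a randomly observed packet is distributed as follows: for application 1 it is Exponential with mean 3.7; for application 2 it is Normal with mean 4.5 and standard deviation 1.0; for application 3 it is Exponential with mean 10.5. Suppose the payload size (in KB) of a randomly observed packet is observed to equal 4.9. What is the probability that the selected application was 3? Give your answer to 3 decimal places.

Likelihoods f(4.9 | ·): 1: 0.0718872; 2: 0.36827; 3: 0.0597228.
Posterior ∝ prior × likelihood. Numerator for 3: 0.666667·0.0597228 = 0.0398152.
Normalizing constant: 0.166667·0.0718872 + 0.166667·0.36827 + 0.666667·0.0597228 = 0.113175.
P(3 | observation) = 0.0398152 / 0.113175 = 0.351803.

0.352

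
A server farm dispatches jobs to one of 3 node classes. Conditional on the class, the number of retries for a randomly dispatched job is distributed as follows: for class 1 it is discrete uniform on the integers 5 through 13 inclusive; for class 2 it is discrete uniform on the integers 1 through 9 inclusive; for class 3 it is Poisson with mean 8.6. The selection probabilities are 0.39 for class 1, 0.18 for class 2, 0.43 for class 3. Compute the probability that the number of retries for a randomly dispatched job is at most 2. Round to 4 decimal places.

0.0437

Conditional on each class, P(X ≤ 2): 1: 0; 2: 0.222222; 3: 0.00857565.
By total probability, P(X ≤ 2) = 0.39·0 + 0.18·0.222222 + 0.43·0.00857565 = 0.0436875.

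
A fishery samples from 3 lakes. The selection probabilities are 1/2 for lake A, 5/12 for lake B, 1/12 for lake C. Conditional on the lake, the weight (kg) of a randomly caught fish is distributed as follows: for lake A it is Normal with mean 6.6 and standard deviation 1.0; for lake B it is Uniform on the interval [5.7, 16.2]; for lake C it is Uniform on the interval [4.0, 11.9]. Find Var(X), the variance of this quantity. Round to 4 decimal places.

Per component, A: μ=6.6, E[X²]=44.56; B: μ=10.95, E[X²]=129.09; C: μ=7.95, E[X²]=68.4033.
E[X] = 0.5·6.6 + 0.416667·10.95 + 0.0833333·7.95 = 8.525.
E[X²] = 0.5·44.56 + 0.416667·129.09 + 0.0833333·68.4033 = 81.7678.
Var(X) = E[X²] − (E[X])² = 81.7678 − 72.6756 = 9.09215.

9.0922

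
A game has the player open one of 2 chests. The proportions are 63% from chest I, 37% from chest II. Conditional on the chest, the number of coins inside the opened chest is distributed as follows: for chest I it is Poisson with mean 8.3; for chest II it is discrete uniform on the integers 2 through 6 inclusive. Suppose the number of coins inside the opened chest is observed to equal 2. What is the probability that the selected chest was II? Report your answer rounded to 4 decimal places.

Likelihoods P(X=2 | ·): I: 0.00856016; II: 0.2.
Posterior ∝ prior × likelihood. Numerator for II: 0.37·0.2 = 0.074.
Normalizing constant: 0.63·0.00856016 + 0.37·0.2 = 0.0793929.
P(II | observation) = 0.074 / 0.0793929 = 0.932073.

0.9321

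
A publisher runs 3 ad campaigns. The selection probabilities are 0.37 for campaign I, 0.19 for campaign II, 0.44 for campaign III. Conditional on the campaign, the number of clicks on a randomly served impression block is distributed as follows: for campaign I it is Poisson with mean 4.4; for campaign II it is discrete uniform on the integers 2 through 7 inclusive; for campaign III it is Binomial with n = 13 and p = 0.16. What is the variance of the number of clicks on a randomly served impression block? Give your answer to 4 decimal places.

Per component, I: μ=4.4, E[X²]=23.76; II: μ=4.5, E[X²]=23.1667; III: μ=2.08, E[X²]=6.0736.
E[X] = 0.37·4.4 + 0.19·4.5 + 0.44·2.08 = 3.3982.
E[X²] = 0.37·23.76 + 0.19·23.1667 + 0.44·6.0736 = 15.8653.
Var(X) = E[X²] − (E[X])² = 15.8653 − 11.5478 = 4.31749.

4.3175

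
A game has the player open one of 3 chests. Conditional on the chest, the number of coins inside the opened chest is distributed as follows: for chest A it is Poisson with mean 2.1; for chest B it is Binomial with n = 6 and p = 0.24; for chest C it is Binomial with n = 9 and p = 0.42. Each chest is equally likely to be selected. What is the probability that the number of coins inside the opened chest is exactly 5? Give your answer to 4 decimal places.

0.0772

Conditional on each chest, P(X = 5): A: 0.041677; B: 0.00363096; C: 0.18635.
By total probability, P(X = 5) = 0.333333·0.041677 + 0.333333·0.00363096 + 0.333333·0.18635 = 0.0772193.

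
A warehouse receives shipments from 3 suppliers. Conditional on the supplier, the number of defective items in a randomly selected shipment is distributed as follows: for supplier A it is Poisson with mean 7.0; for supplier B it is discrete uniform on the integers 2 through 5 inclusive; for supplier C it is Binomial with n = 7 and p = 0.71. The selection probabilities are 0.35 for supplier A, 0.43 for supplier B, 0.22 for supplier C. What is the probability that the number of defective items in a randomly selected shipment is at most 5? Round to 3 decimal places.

Conditional on each supplier, P(X ≤ 5): A: 0.300708; B: 1; C: 0.649005.
By total probability, P(X ≤ 5) = 0.35·0.300708 + 0.43·1 + 0.22·0.649005 = 0.678029.

0.678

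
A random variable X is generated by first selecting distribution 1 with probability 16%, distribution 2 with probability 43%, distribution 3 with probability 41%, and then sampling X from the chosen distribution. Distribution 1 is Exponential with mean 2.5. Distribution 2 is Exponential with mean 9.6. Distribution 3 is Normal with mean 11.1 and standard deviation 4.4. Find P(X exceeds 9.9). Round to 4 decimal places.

0.4054

Conditional on each component, P(X > 9.9): 1: 0.0190631; 2: 0.356561; 3: 0.607469.
By total probability, P(X > 9.9) = 0.16·0.0190631 + 0.43·0.356561 + 0.41·0.607469 = 0.405433.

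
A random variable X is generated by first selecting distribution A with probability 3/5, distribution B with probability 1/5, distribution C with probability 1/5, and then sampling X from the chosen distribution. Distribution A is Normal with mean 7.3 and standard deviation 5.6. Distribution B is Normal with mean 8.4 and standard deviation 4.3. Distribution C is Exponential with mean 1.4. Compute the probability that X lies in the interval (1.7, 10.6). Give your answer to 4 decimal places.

0.5246

Conditional on each component, P(1.7 < X < 10.6): A: 0.56351; B: 0.635944; C: 0.296407.
By total probability, P(1.7 < X < 10.6) = 0.6·0.56351 + 0.2·0.635944 + 0.2·0.296407 = 0.524576.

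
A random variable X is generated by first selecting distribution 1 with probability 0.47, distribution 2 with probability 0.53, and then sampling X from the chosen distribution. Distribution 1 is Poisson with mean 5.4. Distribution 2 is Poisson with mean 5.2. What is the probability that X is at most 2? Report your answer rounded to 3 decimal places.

0.102

Conditional on each component, P(X ≤ 2): 1: 0.0947579; 2: 0.108787.
By total probability, P(X ≤ 2) = 0.47·0.0947579 + 0.53·0.108787 = 0.102193.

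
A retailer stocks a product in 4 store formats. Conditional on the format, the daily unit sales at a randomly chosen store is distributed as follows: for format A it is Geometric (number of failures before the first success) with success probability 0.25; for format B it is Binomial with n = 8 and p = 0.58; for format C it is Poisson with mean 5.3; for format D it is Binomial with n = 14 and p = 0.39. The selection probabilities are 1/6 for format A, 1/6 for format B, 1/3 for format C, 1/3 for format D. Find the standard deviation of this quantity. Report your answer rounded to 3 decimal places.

Per component, A: μ=3, E[X²]=21; B: μ=4.64, E[X²]=23.4784; C: μ=5.3, E[X²]=33.39; D: μ=5.46, E[X²]=33.1422.
E[X] = 0.166667·3 + 0.166667·4.64 + 0.333333·5.3 + 0.333333·5.46 = 4.86.
E[X²] = 0.166667·21 + 0.166667·23.4784 + 0.333333·33.39 + 0.333333·33.1422 = 29.5905.
Var(X) = E[X²] − (E[X])² = 29.5905 − 23.6196 = 5.97087.
SD(X) = √5.97087 = 2.44354.

2.444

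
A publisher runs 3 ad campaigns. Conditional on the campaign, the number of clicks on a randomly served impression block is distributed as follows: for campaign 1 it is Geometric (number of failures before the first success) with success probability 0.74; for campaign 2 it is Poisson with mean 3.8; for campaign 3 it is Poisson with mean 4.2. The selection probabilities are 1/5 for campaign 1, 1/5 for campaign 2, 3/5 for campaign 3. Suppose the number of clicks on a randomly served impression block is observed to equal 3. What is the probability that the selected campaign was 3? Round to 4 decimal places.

Likelihoods P(X=3 | ·): 1: 0.0130062; 2: 0.204588; 3: 0.185165.
Posterior ∝ prior × likelihood. Numerator for 3: 0.6·0.185165 = 0.111099.
Normalizing constant: 0.2·0.0130062 + 0.2·0.204588 + 0.6·0.185165 = 0.154618.
P(3 | observation) = 0.111099 / 0.154618 = 0.71854.

0.7185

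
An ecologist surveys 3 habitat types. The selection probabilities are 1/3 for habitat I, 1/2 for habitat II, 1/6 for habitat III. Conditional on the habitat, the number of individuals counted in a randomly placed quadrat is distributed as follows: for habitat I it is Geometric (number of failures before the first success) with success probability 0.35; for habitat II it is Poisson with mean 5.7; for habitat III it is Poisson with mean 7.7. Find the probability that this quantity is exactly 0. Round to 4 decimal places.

0.1184

Conditional on each habitat, P(X = 0): I: 0.35; II: 0.00334597; III: 0.000452827.
By total probability, P(X = 0) = 0.333333·0.35 + 0.5·0.00334597 + 0.166667·0.000452827 = 0.118415.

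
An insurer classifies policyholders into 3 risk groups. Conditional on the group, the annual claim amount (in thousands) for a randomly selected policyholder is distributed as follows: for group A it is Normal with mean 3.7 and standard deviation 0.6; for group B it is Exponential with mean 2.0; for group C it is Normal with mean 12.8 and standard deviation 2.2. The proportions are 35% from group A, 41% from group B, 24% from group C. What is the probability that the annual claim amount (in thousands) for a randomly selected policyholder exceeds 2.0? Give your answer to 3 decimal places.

0.740

Conditional on each group, P(X > 2.0): A: 0.997697; B: 0.367879; C: 1.
By total probability, P(X > 2.0) = 0.35·0.997697 + 0.41·0.367879 + 0.24·1 = 0.740024.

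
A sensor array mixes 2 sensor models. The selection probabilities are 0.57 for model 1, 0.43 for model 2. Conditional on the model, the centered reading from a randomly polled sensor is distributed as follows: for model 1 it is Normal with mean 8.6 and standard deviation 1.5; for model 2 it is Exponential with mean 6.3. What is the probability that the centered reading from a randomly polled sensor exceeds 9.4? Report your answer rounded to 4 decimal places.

Conditional on each model, P(X > 9.4): 1: 0.296901; 2: 0.224908.
By total probability, P(X > 9.4) = 0.57·0.296901 + 0.43·0.224908 = 0.265944.

0.2659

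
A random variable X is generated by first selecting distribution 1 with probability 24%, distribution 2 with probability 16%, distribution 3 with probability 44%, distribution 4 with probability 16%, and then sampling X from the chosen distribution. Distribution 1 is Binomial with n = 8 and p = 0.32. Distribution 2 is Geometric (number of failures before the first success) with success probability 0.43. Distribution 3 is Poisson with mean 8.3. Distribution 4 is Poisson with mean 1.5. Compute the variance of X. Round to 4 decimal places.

15.0645

Per component, 1: μ=2.56, E[X²]=8.2944; 2: μ=1.32558, E[X²]=4.83991; 3: μ=8.3, E[X²]=77.19; 4: μ=1.5, E[X²]=3.75.
E[X] = 0.24·2.56 + 0.16·1.32558 + 0.44·8.3 + 0.16·1.5 = 4.71849.
E[X²] = 0.24·8.2944 + 0.16·4.83991 + 0.44·77.19 + 0.16·3.75 = 37.3286.
Var(X) = E[X²] − (E[X])² = 37.3286 − 22.2642 = 15.0645.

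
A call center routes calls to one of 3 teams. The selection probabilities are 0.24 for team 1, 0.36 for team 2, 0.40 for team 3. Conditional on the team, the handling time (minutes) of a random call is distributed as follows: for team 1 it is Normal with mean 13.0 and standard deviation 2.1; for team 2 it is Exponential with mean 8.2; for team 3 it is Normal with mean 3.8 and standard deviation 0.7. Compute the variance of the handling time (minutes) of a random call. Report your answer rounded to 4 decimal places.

Per component, 1: μ=13, E[X²]=173.41; 2: μ=8.2, E[X²]=134.48; 3: μ=3.8, E[X²]=14.93.
E[X] = 0.24·13 + 0.36·8.2 + 0.4·3.8 = 7.592.
E[X²] = 0.24·173.41 + 0.36·134.48 + 0.4·14.93 = 96.0032.
Var(X) = E[X²] − (E[X])² = 96.0032 − 57.6385 = 38.3647.

38.3647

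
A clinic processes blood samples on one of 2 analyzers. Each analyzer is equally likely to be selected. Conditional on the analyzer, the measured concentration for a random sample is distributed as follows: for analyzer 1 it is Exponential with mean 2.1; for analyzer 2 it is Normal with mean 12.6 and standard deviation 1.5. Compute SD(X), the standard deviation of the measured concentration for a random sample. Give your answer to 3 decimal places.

Per component, 1: μ=2.1, E[X²]=8.82; 2: μ=12.6, E[X²]=161.01.
E[X] = 0.5·2.1 + 0.5·12.6 = 7.35.
E[X²] = 0.5·8.82 + 0.5·161.01 = 84.915.
Var(X) = E[X²] − (E[X])² = 84.915 − 54.0225 = 30.8925.
SD(X) = √30.8925 = 5.5581.

5.558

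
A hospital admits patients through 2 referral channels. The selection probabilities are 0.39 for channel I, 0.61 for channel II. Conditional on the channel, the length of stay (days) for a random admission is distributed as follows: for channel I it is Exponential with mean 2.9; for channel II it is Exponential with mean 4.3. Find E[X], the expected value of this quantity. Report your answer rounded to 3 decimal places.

Component means — I: 2.9; II: 4.3.
E[X] = 0.39·2.9 + 0.61·4.3 = 3.754.

3.754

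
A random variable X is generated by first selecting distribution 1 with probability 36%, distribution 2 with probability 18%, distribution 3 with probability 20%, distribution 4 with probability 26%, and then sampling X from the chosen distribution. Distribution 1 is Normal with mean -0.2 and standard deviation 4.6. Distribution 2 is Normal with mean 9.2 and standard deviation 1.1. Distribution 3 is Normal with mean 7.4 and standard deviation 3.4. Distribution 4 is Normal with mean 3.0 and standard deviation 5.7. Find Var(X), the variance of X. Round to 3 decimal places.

Per component, 1: μ=-0.2, E[X²]=21.2; 2: μ=9.2, E[X²]=85.85; 3: μ=7.4, E[X²]=66.32; 4: μ=3, E[X²]=41.49.
E[X] = 0.36·-0.2 + 0.18·9.2 + 0.2·7.4 + 0.26·3 = 3.844.
E[X²] = 0.36·21.2 + 0.18·85.85 + 0.2·66.32 + 0.26·41.49 = 47.1364.
Var(X) = E[X²] − (E[X])² = 47.1364 − 14.7763 = 32.3601.

32.360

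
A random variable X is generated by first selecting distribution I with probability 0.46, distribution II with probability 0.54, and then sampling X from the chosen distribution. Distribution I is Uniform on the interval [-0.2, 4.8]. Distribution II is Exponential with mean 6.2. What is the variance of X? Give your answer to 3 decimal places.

25.494

Per component, I: μ=2.3, E[X²]=7.37333; II: μ=6.2, E[X²]=76.88.
E[X] = 0.46·2.3 + 0.54·6.2 = 4.406.
E[X²] = 0.46·7.37333 + 0.54·76.88 = 44.9069.
Var(X) = E[X²] − (E[X])² = 44.9069 − 19.4128 = 25.4941.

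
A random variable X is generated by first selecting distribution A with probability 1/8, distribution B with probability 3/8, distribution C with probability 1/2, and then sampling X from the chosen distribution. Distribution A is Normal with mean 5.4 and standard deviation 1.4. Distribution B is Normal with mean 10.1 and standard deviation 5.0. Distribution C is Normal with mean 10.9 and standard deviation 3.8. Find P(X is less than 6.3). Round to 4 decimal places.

0.2329

Conditional on each component, P(X < 6.3): A: 0.739842; B: 0.223627; C: 0.113038.
By total probability, P(X < 6.3) = 0.125·0.739842 + 0.375·0.223627 + 0.5·0.113038 = 0.23286.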